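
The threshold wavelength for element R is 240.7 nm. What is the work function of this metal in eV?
5.15 eV

At the threshold wavelength, photon energy equals work function:
φ = hc/λ₀

Calculating:
φ = (6.626×10⁻³⁴ J·s)(3×10⁸ m/s) / (240.7×10⁻⁹ m)
φ = 5.15 eV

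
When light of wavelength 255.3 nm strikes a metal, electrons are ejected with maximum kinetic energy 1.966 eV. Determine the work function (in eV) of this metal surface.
2.89 eV

From Einstein's photoelectric equation: KE_max = hf - φ = hc/λ - φ

Rearranging for φ:
φ = hc/λ - KE_max

Calculate photon energy:
E_photon = hc/λ = 4.8564 eV

Therefore:
φ = 4.8564 - 1.966 = 2.89 eV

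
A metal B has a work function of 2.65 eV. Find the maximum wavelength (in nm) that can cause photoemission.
467.86 nm

The threshold wavelength is when the photon energy equals the work function:
hc/λ₀ = φ

Solving for λ₀:
λ₀ = hc/φ = (6.626×10⁻³⁴ J·s)(3×10⁸ m/s) / (2.65 eV × 1.602×10⁻¹⁹ J/eV)
λ₀ = 467.86 nm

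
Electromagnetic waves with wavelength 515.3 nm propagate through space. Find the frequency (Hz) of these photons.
5.8178e+14 Hz

Using the wave equation: c = fλ

Solving for frequency:
f = c/λ = (3×10⁸ m/s) / (515.3×10⁻⁹ m)
f = 5.8178e+14 Hz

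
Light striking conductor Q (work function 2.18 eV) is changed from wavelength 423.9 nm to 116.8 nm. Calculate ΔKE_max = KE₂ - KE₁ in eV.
7.6902 eV

Using Einstein's equation: KE_max = hc/λ - φ

For λ₁ = 423.9 nm:
KE₁ = hc/λ₁ - φ = 2.9248 - 2.18 = 0.7448 eV

For λ₂ = 116.8 nm:
KE₂ = hc/λ₂ - φ = 10.6151 - 2.18 = 8.4351 eV

Change in KE:
ΔKE = KE₂ - KE₁ = 8.4351 - 0.7448 = 7.6902 eV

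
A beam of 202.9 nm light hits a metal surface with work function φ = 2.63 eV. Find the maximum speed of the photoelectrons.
1.1065e+06 m/s

First, find the maximum kinetic energy:
E_photon = hc/λ = 6.1106 eV
KE_max = E_photon - φ = 6.1106 - 2.63 = 3.4806 eV

Convert to Joules: KE_max = 3.4806 × 1.602×10⁻¹⁹ J = 5.5765e-19 J

Then use KE = ½mv² to find velocity:
v = √(2·KE/m) = √(2 × 5.5765e-19 J / 9.109e-31 kg)
v = 1.1065e+06 m/s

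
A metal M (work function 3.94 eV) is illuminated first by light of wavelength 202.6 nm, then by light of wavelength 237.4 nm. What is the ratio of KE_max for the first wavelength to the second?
1.6994

Using Einstein's equation: KE_max = hc/λ - φ

For λ₁ = 202.6 nm:
E₁ = hc/λ₁ = 6.1197 eV
KE₁ = E₁ - φ = 6.1197 - 3.94 = 2.1797 eV

For λ₂ = 237.4 nm:
E₂ = hc/λ₂ = 5.2226 eV
KE₂ = E₂ - φ = 5.2226 - 3.94 = 1.2826 eV

Ratio: KE₁/KE₂ = 2.1797/1.2826 = 1.6994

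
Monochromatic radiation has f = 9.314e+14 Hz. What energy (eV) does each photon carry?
3.8520 eV

Using E = hf:

E = hf = (6.626×10⁻³⁴ J·s)(9.314e+14 Hz)
E = 3.8520 eV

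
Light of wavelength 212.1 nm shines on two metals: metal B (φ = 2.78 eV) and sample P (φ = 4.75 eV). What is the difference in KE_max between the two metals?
1.9700 eV

Using KE_max = hc/λ - φ for each metal:

Photon energy: E = hc/λ = 5.8456 eV

For metal B (φ₁ = 2.78 eV):
KE₁ = E - φ₁ = 5.8456 - 2.78 = 3.0656 eV

For sample P (φ₂ = 4.75 eV):
KE₂ = E - φ₂ = 5.8456 - 4.75 = 1.0956 eV

Difference:
ΔKE = KE₁ - KE₂ = 3.0656 - 1.0956 = 1.9700 eV

Note: The difference equals the difference in work functions: 4.75 - 2.78 = 1.97 eV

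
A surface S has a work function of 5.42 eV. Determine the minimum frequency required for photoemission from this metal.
1.3106e+15 Hz

The threshold frequency is when the photon energy equals the work function:
hf₀ = φ

Solving for f₀:
f₀ = φ/h = (5.42 eV × 1.602×10⁻¹⁹ J/eV) / (6.626×10⁻³⁴ J·s)
f₀ = 1.3106e+15 Hz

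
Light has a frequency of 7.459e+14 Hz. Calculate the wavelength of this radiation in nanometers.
401.92 nm

Using the wave equation: c = fλ

Solving for wavelength:
λ = c/f = (3×10⁸ m/s) / (7.459e+14 Hz)
λ = 401.92 nm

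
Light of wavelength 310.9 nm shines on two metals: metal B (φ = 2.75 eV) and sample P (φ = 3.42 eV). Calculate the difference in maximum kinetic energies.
0.6700 eV

Using KE_max = hc/λ - φ for each metal:

Photon energy: E = hc/λ = 3.9879 eV

For metal B (φ₁ = 2.75 eV):
KE₁ = E - φ₁ = 3.9879 - 2.75 = 1.2379 eV

For sample P (φ₂ = 3.42 eV):
KE₂ = E - φ₂ = 3.9879 - 3.42 = 0.5679 eV

Difference:
ΔKE = KE₁ - KE₂ = 1.2379 - 0.5679 = 0.6700 eV

Note: The difference equals the difference in work functions: 3.42 - 2.75 = 0.67 eV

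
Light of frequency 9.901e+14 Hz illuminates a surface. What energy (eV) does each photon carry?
4.0947 eV

Using E = hf:

E = hf = (6.626×10⁻³⁴ J·s)(9.901e+14 Hz)
E = 4.0947 eV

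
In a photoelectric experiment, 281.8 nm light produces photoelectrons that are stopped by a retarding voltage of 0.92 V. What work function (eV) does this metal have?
3.48 eV

The stopping potential gives the maximum kinetic energy: KE_max = eV_s = 0.92 eV

From Einstein's photoelectric equation: KE_max = hc/λ - φ
Rearranging: φ = hc/λ - KE_max

Calculate photon energy:
E_photon = hc/λ = (6.626×10⁻³⁴ J·s)(3×10⁸ m/s) / (281.8×10⁻⁹ m) = 4.3997 eV

Therefore:
φ = 4.3997 - 0.92 = 3.48 eV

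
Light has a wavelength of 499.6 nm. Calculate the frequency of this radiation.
6.0006e+14 Hz

Using the wave equation: c = fλ

Solving for frequency:
f = c/λ = (3×10⁸ m/s) / (499.6×10⁻⁹ m)
f = 6.0006e+14 Hz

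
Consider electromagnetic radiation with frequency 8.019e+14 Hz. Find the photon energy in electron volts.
3.3164 eV

Using E = hf:

E = hf = (6.626×10⁻³⁴ J·s)(8.019e+14 Hz)
E = 3.3164 eV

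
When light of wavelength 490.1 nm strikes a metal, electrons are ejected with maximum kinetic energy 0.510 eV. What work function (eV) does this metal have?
2.02 eV

From Einstein's photoelectric equation: KE_max = hf - φ = hc/λ - φ

Rearranging for φ:
φ = hc/λ - KE_max

Calculate photon energy:
E_photon = hc/λ = 2.5298 eV

Therefore:
φ = 2.5298 - 0.510 = 2.02 eV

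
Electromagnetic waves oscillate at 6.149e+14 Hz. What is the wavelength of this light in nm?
487.55 nm

Using the wave equation: c = fλ

Solving for wavelength:
λ = c/f = (3×10⁸ m/s) / (6.149e+14 Hz)
λ = 487.55 nm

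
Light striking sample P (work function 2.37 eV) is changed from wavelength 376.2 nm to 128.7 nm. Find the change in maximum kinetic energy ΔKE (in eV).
6.3379 eV

Using Einstein's equation: KE_max = hc/λ - φ

For λ₁ = 376.2 nm:
KE₁ = hc/λ₁ - φ = 3.2957 - 2.37 = 0.9257 eV

For λ₂ = 128.7 nm:
KE₂ = hc/λ₂ - φ = 9.6336 - 2.37 = 7.2636 eV

Change in KE:
ΔKE = KE₂ - KE₁ = 7.2636 - 0.9257 = 6.3379 eV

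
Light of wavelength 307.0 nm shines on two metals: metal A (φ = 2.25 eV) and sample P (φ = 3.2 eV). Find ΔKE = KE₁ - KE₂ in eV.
0.9500 eV

Using KE_max = hc/λ - φ for each metal:

Photon energy: E = hc/λ = 4.0386 eV

For metal A (φ₁ = 2.25 eV):
KE₁ = E - φ₁ = 4.0386 - 2.25 = 1.7886 eV

For sample P (φ₂ = 3.2 eV):
KE₂ = E - φ₂ = 4.0386 - 3.2 = 0.8386 eV

Difference:
ΔKE = KE₁ - KE₂ = 1.7886 - 0.8386 = 0.9500 eV

Note: The difference equals the difference in work functions: 3.2 - 2.25 = 0.95 eV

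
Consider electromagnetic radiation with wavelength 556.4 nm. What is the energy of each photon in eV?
2.2283 eV

Using E = hf = hc/λ:

E = hc/λ = (6.626×10⁻³⁴ J·s)(3×10⁸ m/s) / (556.4×10⁻⁹ m)
E = 2.2283 eV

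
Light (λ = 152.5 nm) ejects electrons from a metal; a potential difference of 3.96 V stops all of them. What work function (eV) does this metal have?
4.17 eV

The stopping potential gives the maximum kinetic energy: KE_max = eV_s = 3.96 eV

From Einstein's photoelectric equation: KE_max = hc/λ - φ
Rearranging: φ = hc/λ - KE_max

Calculate photon energy:
E_photon = hc/λ = (6.626×10⁻³⁴ J·s)(3×10⁸ m/s) / (152.5×10⁻⁹ m) = 8.1301 eV

Therefore:
φ = 8.1301 - 3.96 = 4.17 eV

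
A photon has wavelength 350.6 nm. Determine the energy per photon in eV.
3.5363 eV

Using E = hf = hc/λ:

E = hc/λ = (6.626×10⁻³⁴ J·s)(3×10⁸ m/s) / (350.6×10⁻⁹ m)
E = 3.5363 eV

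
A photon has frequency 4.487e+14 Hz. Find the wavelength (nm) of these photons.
668.14 nm

Using the wave equation: c = fλ

Solving for wavelength:
λ = c/f = (3×10⁸ m/s) / (4.487e+14 Hz)
λ = 668.14 nm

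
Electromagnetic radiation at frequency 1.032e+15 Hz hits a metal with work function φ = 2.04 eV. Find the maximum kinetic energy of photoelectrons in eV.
2.2280 eV

Using Einstein's photoelectric equation: KE_max = hf - φ

First, calculate the photon energy:
E_photon = hf = (6.626×10⁻³⁴ J·s)(1.032e+15 Hz)
E_photon = 4.2680 eV

Then, the maximum kinetic energy:
KE_max = E_photon - φ = 4.2680 eV - 2.04 eV = 2.2280 eV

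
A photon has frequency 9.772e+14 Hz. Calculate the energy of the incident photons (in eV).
4.0414 eV

Using E = hf:

E = hf = (6.626×10⁻³⁴ J·s)(9.772e+14 Hz)
E = 4.0414 eV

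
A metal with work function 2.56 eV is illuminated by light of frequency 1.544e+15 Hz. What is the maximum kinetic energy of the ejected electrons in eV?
3.8255 eV

Using Einstein's photoelectric equation: KE_max = hf - φ

First, calculate the photon energy:
E_photon = hf = (6.626×10⁻³⁴ J·s)(1.544e+15 Hz)
E_photon = 6.3855 eV

Then, the maximum kinetic energy:
KE_max = E_photon - φ = 6.3855 eV - 2.56 eV = 3.8255 eV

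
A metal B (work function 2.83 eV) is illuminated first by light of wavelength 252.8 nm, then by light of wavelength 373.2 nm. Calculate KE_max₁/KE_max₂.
4.2147

Using Einstein's equation: KE_max = hc/λ - φ

For λ₁ = 252.8 nm:
E₁ = hc/λ₁ = 4.9044 eV
KE₁ = E₁ - φ = 4.9044 - 2.83 = 2.0744 eV

For λ₂ = 373.2 nm:
E₂ = hc/λ₂ = 3.3222 eV
KE₂ = E₂ - φ = 3.3222 - 2.83 = 0.4922 eV

Ratio: KE₁/KE₂ = 2.0744/0.4922 = 4.2147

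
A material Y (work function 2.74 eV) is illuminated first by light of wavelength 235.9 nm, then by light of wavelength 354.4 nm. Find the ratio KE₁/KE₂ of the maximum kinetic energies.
3.3171

Using Einstein's equation: KE_max = hc/λ - φ

For λ₁ = 235.9 nm:
E₁ = hc/λ₁ = 5.2558 eV
KE₁ = E₁ - φ = 5.2558 - 2.74 = 2.5158 eV

For λ₂ = 354.4 nm:
E₂ = hc/λ₂ = 3.4984 eV
KE₂ = E₂ - φ = 3.4984 - 2.74 = 0.7584 eV

Ratio: KE₁/KE₂ = 2.5158/0.7584 = 3.3171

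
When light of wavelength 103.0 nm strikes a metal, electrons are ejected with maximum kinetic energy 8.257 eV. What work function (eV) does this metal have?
3.78 eV

From Einstein's photoelectric equation: KE_max = hf - φ = hc/λ - φ

Rearranging for φ:
φ = hc/λ - KE_max

Calculate photon energy:
E_photon = hc/λ = 12.0373 eV

Therefore:
φ = 12.0373 - 8.257 = 3.78 eV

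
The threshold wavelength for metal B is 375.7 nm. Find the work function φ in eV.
3.30 eV

At the threshold wavelength, photon energy equals work function:
φ = hc/λ₀

Calculating:
φ = (6.626×10⁻³⁴ J·s)(3×10⁸ m/s) / (375.7×10⁻⁹ m)
φ = 3.30 eV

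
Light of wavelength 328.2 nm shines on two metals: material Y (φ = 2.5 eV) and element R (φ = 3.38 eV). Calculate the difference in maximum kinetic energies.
0.8800 eV

Using KE_max = hc/λ - φ for each metal:

Photon energy: E = hc/λ = 3.7777 eV

For material Y (φ₁ = 2.5 eV):
KE₁ = E - φ₁ = 3.7777 - 2.5 = 1.2777 eV

For element R (φ₂ = 3.38 eV):
KE₂ = E - φ₂ = 3.7777 - 3.38 = 0.3977 eV

Difference:
ΔKE = KE₁ - KE₂ = 1.2777 - 0.3977 = 0.8800 eV

Note: The difference equals the difference in work functions: 3.38 - 2.5 = 0.88 eV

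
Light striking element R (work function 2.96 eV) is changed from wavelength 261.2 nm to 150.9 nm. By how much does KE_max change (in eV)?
3.4696 eV

Using Einstein's equation: KE_max = hc/λ - φ

For λ₁ = 261.2 nm:
KE₁ = hc/λ₁ - φ = 4.7467 - 2.96 = 1.7867 eV

For λ₂ = 150.9 nm:
KE₂ = hc/λ₂ - φ = 8.2163 - 2.96 = 5.2563 eV

Change in KE:
ΔKE = KE₂ - KE₁ = 5.2563 - 1.7867 = 3.4696 eV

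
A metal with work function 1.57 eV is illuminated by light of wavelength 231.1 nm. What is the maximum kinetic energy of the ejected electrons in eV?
3.7950 eV

Using Einstein's photoelectric equation: KE_max = hf - φ = hc/λ - φ

First, calculate the photon energy:
E_photon = hc/λ = (6.626×10⁻³⁴ J·s)(3×10⁸ m/s) / (231.1×10⁻⁹ m)
E_photon = 5.3650 eV

Then, the maximum kinetic energy:
KE_max = E_photon - φ = 5.3650 eV - 1.57 eV = 3.7950 eV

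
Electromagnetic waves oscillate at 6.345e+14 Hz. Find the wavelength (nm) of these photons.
472.49 nm

Using the wave equation: c = fλ

Solving for wavelength:
λ = c/f = (3×10⁸ m/s) / (6.345e+14 Hz)
λ = 472.49 nm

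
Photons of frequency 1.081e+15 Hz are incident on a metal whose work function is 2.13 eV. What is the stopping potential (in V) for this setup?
2.3407 V

The stopping potential V_s satisfies: eV_s = KE_max

First, find KE_max using Einstein's equation:
E_photon = hf = (6.626×10⁻³⁴ J·s)(1.081e+15 Hz) = 4.4707 eV
KE_max = E_photon - φ = 4.4707 - 2.13 = 2.3407 eV

Since eV_s = KE_max:
V_s = KE_max/e = 2.3407 V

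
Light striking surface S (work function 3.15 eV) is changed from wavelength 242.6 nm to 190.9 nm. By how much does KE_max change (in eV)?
1.3841 eV

Using Einstein's equation: KE_max = hc/λ - φ

For λ₁ = 242.6 nm:
KE₁ = hc/λ₁ - φ = 5.1106 - 3.15 = 1.9606 eV

For λ₂ = 190.9 nm:
KE₂ = hc/λ₂ - φ = 6.4947 - 3.15 = 3.3447 eV

Change in KE:
ΔKE = KE₂ - KE₁ = 3.3447 - 1.9606 = 1.3841 eV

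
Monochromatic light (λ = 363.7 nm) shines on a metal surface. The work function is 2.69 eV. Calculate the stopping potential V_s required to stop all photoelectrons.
0.7190 V

The stopping potential V_s satisfies: eV_s = KE_max

First, find KE_max using Einstein's equation:
E_photon = hc/λ = 3.4090 eV
KE_max = E_photon - φ = 3.4090 - 2.69 = 0.7190 eV

Since eV_s = KE_max:
V_s = KE_max/e = 0.7190 V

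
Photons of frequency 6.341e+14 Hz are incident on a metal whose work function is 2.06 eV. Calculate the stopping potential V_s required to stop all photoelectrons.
0.5624 V

The stopping potential V_s satisfies: eV_s = KE_max

First, find KE_max using Einstein's equation:
E_photon = hf = (6.626×10⁻³⁴ J·s)(6.341e+14 Hz) = 2.6224 eV
KE_max = E_photon - φ = 2.6224 - 2.06 = 0.5624 eV

Since eV_s = KE_max:
V_s = KE_max/e = 0.5624 V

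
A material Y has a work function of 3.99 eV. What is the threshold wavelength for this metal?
310.74 nm

The threshold wavelength is when the photon energy equals the work function:
hc/λ₀ = φ

Solving for λ₀:
λ₀ = hc/φ = (6.626×10⁻³⁴ J·s)(3×10⁸ m/s) / (3.99 eV × 1.602×10⁻¹⁹ J/eV)
λ₀ = 310.74 nm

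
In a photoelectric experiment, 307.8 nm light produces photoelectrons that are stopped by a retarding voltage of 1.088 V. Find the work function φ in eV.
2.94 eV

The stopping potential gives the maximum kinetic energy: KE_max = eV_s = 1.088 eV

From Einstein's photoelectric equation: KE_max = hc/λ - φ
Rearranging: φ = hc/λ - KE_max

Calculate photon energy:
E_photon = hc/λ = (6.626×10⁻³⁴ J·s)(3×10⁸ m/s) / (307.8×10⁻⁹ m) = 4.0281 eV

Therefore:
φ = 4.0281 - 1.088 = 2.94 eV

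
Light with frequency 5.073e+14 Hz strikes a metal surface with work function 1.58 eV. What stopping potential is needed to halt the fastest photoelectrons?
0.5180 V

The stopping potential V_s satisfies: eV_s = KE_max

First, find KE_max using Einstein's equation:
E_photon = hf = (6.626×10⁻³⁴ J·s)(5.073e+14 Hz) = 2.0980 eV
KE_max = E_photon - φ = 2.0980 - 1.58 = 0.5180 eV

Since eV_s = KE_max:
V_s = KE_max/e = 0.5180 V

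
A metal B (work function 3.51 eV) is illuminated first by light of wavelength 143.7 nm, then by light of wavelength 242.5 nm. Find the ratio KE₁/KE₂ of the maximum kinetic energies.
3.1933

Using Einstein's equation: KE_max = hc/λ - φ

For λ₁ = 143.7 nm:
E₁ = hc/λ₁ = 8.6280 eV
KE₁ = E₁ - φ = 8.6280 - 3.51 = 5.1180 eV

For λ₂ = 242.5 nm:
E₂ = hc/λ₂ = 5.1128 eV
KE₂ = E₂ - φ = 5.1128 - 3.51 = 1.6028 eV

Ratio: KE₁/KE₂ = 5.1180/1.6028 = 3.1933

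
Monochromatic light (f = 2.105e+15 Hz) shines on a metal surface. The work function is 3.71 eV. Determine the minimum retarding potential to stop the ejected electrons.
4.9956 V

The stopping potential V_s satisfies: eV_s = KE_max

First, find KE_max using Einstein's equation:
E_photon = hf = (6.626×10⁻³⁴ J·s)(2.105e+15 Hz) = 8.7056 eV
KE_max = E_photon - φ = 8.7056 - 3.71 = 4.9956 eV

Since eV_s = KE_max:
V_s = KE_max/e = 4.9956 V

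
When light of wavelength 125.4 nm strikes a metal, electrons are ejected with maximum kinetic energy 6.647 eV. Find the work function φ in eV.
3.24 eV

From Einstein's photoelectric equation: KE_max = hf - φ = hc/λ - φ

Rearranging for φ:
φ = hc/λ - KE_max

Calculate photon energy:
E_photon = hc/λ = 9.8871 eV

Therefore:
φ = 9.8871 - 6.647 = 3.24 eV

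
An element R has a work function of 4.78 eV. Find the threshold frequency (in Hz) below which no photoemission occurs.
1.1558e+15 Hz

The threshold frequency is when the photon energy equals the work function:
hf₀ = φ

Solving for f₀:
f₀ = φ/h = (4.78 eV × 1.602×10⁻¹⁹ J/eV) / (6.626×10⁻³⁴ J·s)
f₀ = 1.1558e+15 Hz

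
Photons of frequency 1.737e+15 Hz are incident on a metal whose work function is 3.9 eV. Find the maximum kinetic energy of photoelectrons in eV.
3.2837 eV

Using Einstein's photoelectric equation: KE_max = hf - φ

First, calculate the photon energy:
E_photon = hf = (6.626×10⁻³⁴ J·s)(1.737e+15 Hz)
E_photon = 7.1837 eV

Then, the maximum kinetic energy:
KE_max = E_photon - φ = 7.1837 eV - 3.9 eV = 3.2837 eV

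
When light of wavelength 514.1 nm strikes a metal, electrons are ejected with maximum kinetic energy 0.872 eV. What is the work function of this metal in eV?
1.54 eV

From Einstein's photoelectric equation: KE_max = hf - φ = hc/λ - φ

Rearranging for φ:
φ = hc/λ - KE_max

Calculate photon energy:
E_photon = hc/λ = 2.4117 eV

Therefore:
φ = 2.4117 - 0.872 = 1.54 eV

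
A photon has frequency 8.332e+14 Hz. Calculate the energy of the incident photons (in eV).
3.4458 eV

Using E = hf:

E = hf = (6.626×10⁻³⁴ J·s)(8.332e+14 Hz)
E = 3.4458 eV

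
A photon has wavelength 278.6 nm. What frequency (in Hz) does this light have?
1.0761e+15 Hz

Using the wave equation: c = fλ

Solving for frequency:
f = c/λ = (3×10⁸ m/s) / (278.6×10⁻⁹ m)
f = 1.0761e+15 Hz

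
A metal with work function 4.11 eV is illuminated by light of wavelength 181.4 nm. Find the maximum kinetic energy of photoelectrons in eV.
2.7249 eV

Using Einstein's photoelectric equation: KE_max = hf - φ = hc/λ - φ

First, calculate the photon energy:
E_photon = hc/λ = (6.626×10⁻³⁴ J·s)(3×10⁸ m/s) / (181.4×10⁻⁹ m)
E_photon = 6.8349 eV

Then, the maximum kinetic energy:
KE_max = E_photon - φ = 6.8349 eV - 4.11 eV = 2.7249 eV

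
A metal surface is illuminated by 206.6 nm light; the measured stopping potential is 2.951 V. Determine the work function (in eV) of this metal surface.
3.05 eV

The stopping potential gives the maximum kinetic energy: KE_max = eV_s = 2.951 eV

From Einstein's photoelectric equation: KE_max = hc/λ - φ
Rearranging: φ = hc/λ - KE_max

Calculate photon energy:
E_photon = hc/λ = (6.626×10⁻³⁴ J·s)(3×10⁸ m/s) / (206.6×10⁻⁹ m) = 6.0012 eV

Therefore:
φ = 6.0012 - 2.951 = 3.05 eV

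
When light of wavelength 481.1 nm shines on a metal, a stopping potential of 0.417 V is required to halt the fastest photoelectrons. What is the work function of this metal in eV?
2.16 eV

The stopping potential gives the maximum kinetic energy: KE_max = eV_s = 0.417 eV

From Einstein's photoelectric equation: KE_max = hc/λ - φ
Rearranging: φ = hc/λ - KE_max

Calculate photon energy:
E_photon = hc/λ = (6.626×10⁻³⁴ J·s)(3×10⁸ m/s) / (481.1×10⁻⁹ m) = 2.5771 eV

Therefore:
φ = 2.5771 - 0.417 = 2.16 eV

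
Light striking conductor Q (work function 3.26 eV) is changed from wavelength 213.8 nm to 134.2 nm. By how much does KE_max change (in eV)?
3.4397 eV

Using Einstein's equation: KE_max = hc/λ - φ

For λ₁ = 213.8 nm:
KE₁ = hc/λ₁ - φ = 5.7991 - 3.26 = 2.5391 eV

For λ₂ = 134.2 nm:
KE₂ = hc/λ₂ - φ = 9.2388 - 3.26 = 5.9788 eV

Change in KE:
ΔKE = KE₂ - KE₁ = 5.9788 - 2.5391 = 3.4397 eV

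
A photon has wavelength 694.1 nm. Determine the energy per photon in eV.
1.7863 eV

Using E = hf = hc/λ:

E = hc/λ = (6.626×10⁻³⁴ J·s)(3×10⁸ m/s) / (694.1×10⁻⁹ m)
E = 1.7863 eV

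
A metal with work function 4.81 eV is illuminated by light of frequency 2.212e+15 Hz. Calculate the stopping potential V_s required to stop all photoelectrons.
4.3381 V

The stopping potential V_s satisfies: eV_s = KE_max

First, find KE_max using Einstein's equation:
E_photon = hf = (6.626×10⁻³⁴ J·s)(2.212e+15 Hz) = 9.1481 eV
KE_max = E_photon - φ = 9.1481 - 4.81 = 4.3381 eV

Since eV_s = KE_max:
V_s = KE_max/e = 4.3381 V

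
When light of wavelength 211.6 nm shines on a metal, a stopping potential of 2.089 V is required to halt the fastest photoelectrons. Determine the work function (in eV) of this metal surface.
3.77 eV

The stopping potential gives the maximum kinetic energy: KE_max = eV_s = 2.089 eV

From Einstein's photoelectric equation: KE_max = hc/λ - φ
Rearranging: φ = hc/λ - KE_max

Calculate photon energy:
E_photon = hc/λ = (6.626×10⁻³⁴ J·s)(3×10⁸ m/s) / (211.6×10⁻⁹ m) = 5.8594 eV

Therefore:
φ = 5.8594 - 2.089 = 3.77 eV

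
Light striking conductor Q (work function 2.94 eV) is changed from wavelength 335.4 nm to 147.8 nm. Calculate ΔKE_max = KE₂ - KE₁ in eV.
4.6920 eV

Using Einstein's equation: KE_max = hc/λ - φ

For λ₁ = 335.4 nm:
KE₁ = hc/λ₁ - φ = 3.6966 - 2.94 = 0.7566 eV

For λ₂ = 147.8 nm:
KE₂ = hc/λ₂ - φ = 8.3886 - 2.94 = 5.4486 eV

Change in KE:
ΔKE = KE₂ - KE₁ = 5.4486 - 0.7566 = 4.6920 eV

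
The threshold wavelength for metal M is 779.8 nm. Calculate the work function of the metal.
1.59 eV

At the threshold wavelength, photon energy equals work function:
φ = hc/λ₀

Calculating:
φ = (6.626×10⁻³⁴ J·s)(3×10⁸ m/s) / (779.8×10⁻⁹ m)
φ = 1.59 eV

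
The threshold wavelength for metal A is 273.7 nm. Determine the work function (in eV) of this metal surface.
4.53 eV

At the threshold wavelength, photon energy equals work function:
φ = hc/λ₀

Calculating:
φ = (6.626×10⁻³⁴ J·s)(3×10⁸ m/s) / (273.7×10⁻⁹ m)
φ = 4.53 eV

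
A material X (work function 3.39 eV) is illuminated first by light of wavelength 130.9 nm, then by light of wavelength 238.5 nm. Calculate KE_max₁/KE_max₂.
3.3628

Using Einstein's equation: KE_max = hc/λ - φ

For λ₁ = 130.9 nm:
E₁ = hc/λ₁ = 9.4717 eV
KE₁ = E₁ - φ = 9.4717 - 3.39 = 6.0817 eV

For λ₂ = 238.5 nm:
E₂ = hc/λ₂ = 5.1985 eV
KE₂ = E₂ - φ = 5.1985 - 3.39 = 1.8085 eV

Ratio: KE₁/KE₂ = 6.0817/1.8085 = 3.3628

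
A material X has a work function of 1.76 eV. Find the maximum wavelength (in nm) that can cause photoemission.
704.46 nm

The threshold wavelength is when the photon energy equals the work function:
hc/λ₀ = φ

Solving for λ₀:
λ₀ = hc/φ = (6.626×10⁻³⁴ J·s)(3×10⁸ m/s) / (1.76 eV × 1.602×10⁻¹⁹ J/eV)
λ₀ = 704.46 nm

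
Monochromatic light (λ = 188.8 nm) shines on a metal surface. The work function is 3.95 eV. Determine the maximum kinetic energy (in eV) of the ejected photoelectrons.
2.6170 eV

Using Einstein's photoelectric equation: KE_max = hf - φ = hc/λ - φ

First, calculate the photon energy:
E_photon = hc/λ = (6.626×10⁻³⁴ J·s)(3×10⁸ m/s) / (188.8×10⁻⁹ m)
E_photon = 6.5670 eV

Then, the maximum kinetic energy:
KE_max = E_photon - φ = 6.5670 eV - 3.95 eV = 2.6170 eV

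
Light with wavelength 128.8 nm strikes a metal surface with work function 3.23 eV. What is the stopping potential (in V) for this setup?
6.3961 V

The stopping potential V_s satisfies: eV_s = KE_max

First, find KE_max using Einstein's equation:
E_photon = hc/λ = 9.6261 eV
KE_max = E_photon - φ = 9.6261 - 3.23 = 6.3961 eV

Since eV_s = KE_max:
V_s = KE_max/e = 6.3961 V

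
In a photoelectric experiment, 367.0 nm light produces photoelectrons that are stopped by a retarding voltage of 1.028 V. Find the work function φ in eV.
2.35 eV

The stopping potential gives the maximum kinetic energy: KE_max = eV_s = 1.028 eV

From Einstein's photoelectric equation: KE_max = hc/λ - φ
Rearranging: φ = hc/λ - KE_max

Calculate photon energy:
E_photon = hc/λ = (6.626×10⁻³⁴ J·s)(3×10⁸ m/s) / (367.0×10⁻⁹ m) = 3.3783 eV

Therefore:
φ = 3.3783 - 1.028 = 2.35 eV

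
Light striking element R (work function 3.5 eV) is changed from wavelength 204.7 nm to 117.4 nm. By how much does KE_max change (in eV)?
4.5040 eV

Using Einstein's equation: KE_max = hc/λ - φ

For λ₁ = 204.7 nm:
KE₁ = hc/λ₁ - φ = 6.0569 - 3.5 = 2.5569 eV

For λ₂ = 117.4 nm:
KE₂ = hc/λ₂ - φ = 10.5608 - 3.5 = 7.0608 eV

Change in KE:
ΔKE = KE₂ - KE₁ = 7.0608 - 2.5569 = 4.5040 eV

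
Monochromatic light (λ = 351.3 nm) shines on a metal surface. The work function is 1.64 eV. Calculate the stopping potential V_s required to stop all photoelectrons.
1.8893 V

The stopping potential V_s satisfies: eV_s = KE_max

First, find KE_max using Einstein's equation:
E_photon = hc/λ = 3.5293 eV
KE_max = E_photon - φ = 3.5293 - 1.64 = 1.8893 eV

Since eV_s = KE_max:
V_s = KE_max/e = 1.8893 V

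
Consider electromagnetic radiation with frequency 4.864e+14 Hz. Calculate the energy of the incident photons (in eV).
2.0116 eV

Using E = hf:

E = hf = (6.626×10⁻³⁴ J·s)(4.864e+14 Hz)
E = 2.0116 eV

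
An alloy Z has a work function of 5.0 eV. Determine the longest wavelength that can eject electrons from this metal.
247.97 nm

The threshold wavelength is when the photon energy equals the work function:
hc/λ₀ = φ

Solving for λ₀:
λ₀ = hc/φ = (6.626×10⁻³⁴ J·s)(3×10⁸ m/s) / (5.0 eV × 1.602×10⁻¹⁹ J/eV)
λ₀ = 247.97 nm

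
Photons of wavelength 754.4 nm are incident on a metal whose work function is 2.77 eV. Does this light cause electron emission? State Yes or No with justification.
No

For photoemission, the photon energy must exceed the work function.

Photon energy: E = hc/λ = 1.6435 eV
Work function: φ = 2.77 eV

Since E_photon (1.6435 eV) < φ (2.77 eV), photoemission will NOT occur.
The threshold wavelength is λ₀ = hc/φ = 447.6 nm.
Since 754.4 nm > 447.6 nm, the photons lack sufficient energy.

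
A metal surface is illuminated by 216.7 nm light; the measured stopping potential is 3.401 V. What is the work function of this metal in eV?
2.32 eV

The stopping potential gives the maximum kinetic energy: KE_max = eV_s = 3.401 eV

From Einstein's photoelectric equation: KE_max = hc/λ - φ
Rearranging: φ = hc/λ - KE_max

Calculate photon energy:
E_photon = hc/λ = (6.626×10⁻³⁴ J·s)(3×10⁸ m/s) / (216.7×10⁻⁹ m) = 5.7215 eV

Therefore:
φ = 5.7215 - 3.401 = 2.32 eV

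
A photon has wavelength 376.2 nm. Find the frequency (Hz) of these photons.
7.9690e+14 Hz

Using the wave equation: c = fλ

Solving for frequency:
f = c/λ = (3×10⁸ m/s) / (376.2×10⁻⁹ m)
f = 7.9690e+14 Hz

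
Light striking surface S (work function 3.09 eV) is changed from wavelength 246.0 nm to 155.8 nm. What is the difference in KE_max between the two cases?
2.9179 eV

Using Einstein's equation: KE_max = hc/λ - φ

For λ₁ = 246.0 nm:
KE₁ = hc/λ₁ - φ = 5.0400 - 3.09 = 1.9500 eV

For λ₂ = 155.8 nm:
KE₂ = hc/λ₂ - φ = 7.9579 - 3.09 = 4.8679 eV

Change in KE:
ΔKE = KE₂ - KE₁ = 4.8679 - 1.9500 = 2.9179 eV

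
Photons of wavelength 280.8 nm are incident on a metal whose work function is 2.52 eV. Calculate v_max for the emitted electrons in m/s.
8.1654e+05 m/s

First, find the maximum kinetic energy:
E_photon = hc/λ = 4.4154 eV
KE_max = E_photon - φ = 4.4154 - 2.52 = 1.8954 eV

Convert to Joules: KE_max = 1.8954 × 1.602×10⁻¹⁹ J = 3.0368e-19 J

Then use KE = ½mv² to find velocity:
v = √(2·KE/m) = √(2 × 3.0368e-19 J / 9.109e-31 kg)
v = 8.1654e+05 m/s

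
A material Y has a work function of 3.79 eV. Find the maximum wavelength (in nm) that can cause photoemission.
327.14 nm

The threshold wavelength is when the photon energy equals the work function:
hc/λ₀ = φ

Solving for λ₀:
λ₀ = hc/φ = (6.626×10⁻³⁴ J·s)(3×10⁸ m/s) / (3.79 eV × 1.602×10⁻¹⁹ J/eV)
λ₀ = 327.14 nm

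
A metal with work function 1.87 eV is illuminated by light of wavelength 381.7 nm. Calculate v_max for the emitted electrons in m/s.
6.9628e+05 m/s

First, find the maximum kinetic energy:
E_photon = hc/λ = 3.2482 eV
KE_max = E_photon - φ = 3.2482 - 1.87 = 1.3782 eV

Convert to Joules: KE_max = 1.3782 × 1.602×10⁻¹⁹ J = 2.2081e-19 J

Then use KE = ½mv² to find velocity:
v = √(2·KE/m) = √(2 × 2.2081e-19 J / 9.109e-31 kg)
v = 6.9628e+05 m/s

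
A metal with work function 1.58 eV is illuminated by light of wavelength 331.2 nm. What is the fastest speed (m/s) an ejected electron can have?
8.7237e+05 m/s

First, find the maximum kinetic energy:
E_photon = hc/λ = 3.7435 eV
KE_max = E_photon - φ = 3.7435 - 1.58 = 2.1635 eV

Convert to Joules: KE_max = 2.1635 × 1.602×10⁻¹⁹ J = 3.4663e-19 J

Then use KE = ½mv² to find velocity:
v = √(2·KE/m) = √(2 × 3.4663e-19 J / 9.109e-31 kg)
v = 8.7237e+05 m/s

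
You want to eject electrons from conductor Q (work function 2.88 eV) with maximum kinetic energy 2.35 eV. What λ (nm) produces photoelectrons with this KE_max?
237.06 nm

From Einstein's equation: KE_max = hc/λ - φ

Rearranging for λ:
hc/λ = KE_max + φ
λ = hc/(KE_max + φ)

Required photon energy:
E_photon = KE_max + φ = 2.35 + 2.88 = 5.23 eV

Required wavelength:
λ = hc/E_photon = (6.626×10⁻³⁴)(3×10⁸) / (5.23 × 1.602×10⁻¹⁹)
λ = 237.06 nm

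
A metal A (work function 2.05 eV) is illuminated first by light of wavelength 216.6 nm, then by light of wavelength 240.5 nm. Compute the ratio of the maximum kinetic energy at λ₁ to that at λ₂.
1.1832

Using Einstein's equation: KE_max = hc/λ - φ

For λ₁ = 216.6 nm:
E₁ = hc/λ₁ = 5.7241 eV
KE₁ = E₁ - φ = 5.7241 - 2.05 = 3.6741 eV

For λ₂ = 240.5 nm:
E₂ = hc/λ₂ = 5.1553 eV
KE₂ = E₂ - φ = 5.1553 - 2.05 = 3.1053 eV

Ratio: KE₁/KE₂ = 3.6741/3.1053 = 1.1832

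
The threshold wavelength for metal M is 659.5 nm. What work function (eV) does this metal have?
1.88 eV

At the threshold wavelength, photon energy equals work function:
φ = hc/λ₀

Calculating:
φ = (6.626×10⁻³⁴ J·s)(3×10⁸ m/s) / (659.5×10⁻⁹ m)
φ = 1.88 eV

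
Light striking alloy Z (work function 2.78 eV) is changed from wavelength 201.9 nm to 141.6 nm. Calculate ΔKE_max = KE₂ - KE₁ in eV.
2.6151 eV

Using Einstein's equation: KE_max = hc/λ - φ

For λ₁ = 201.9 nm:
KE₁ = hc/λ₁ - φ = 6.1409 - 2.78 = 3.3609 eV

For λ₂ = 141.6 nm:
KE₂ = hc/λ₂ - φ = 8.7559 - 2.78 = 5.9759 eV

Change in KE:
ΔKE = KE₂ - KE₁ = 5.9759 - 3.3609 = 2.6151 eV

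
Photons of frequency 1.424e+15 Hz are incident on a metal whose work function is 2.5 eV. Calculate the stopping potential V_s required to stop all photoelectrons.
3.3892 V

The stopping potential V_s satisfies: eV_s = KE_max

First, find KE_max using Einstein's equation:
E_photon = hf = (6.626×10⁻³⁴ J·s)(1.424e+15 Hz) = 5.8892 eV
KE_max = E_photon - φ = 5.8892 - 2.5 = 3.3892 eV

Since eV_s = KE_max:
V_s = KE_max/e = 3.3892 V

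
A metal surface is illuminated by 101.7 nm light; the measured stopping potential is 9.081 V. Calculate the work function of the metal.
3.11 eV

The stopping potential gives the maximum kinetic energy: KE_max = eV_s = 9.081 eV

From Einstein's photoelectric equation: KE_max = hc/λ - φ
Rearranging: φ = hc/λ - KE_max

Calculate photon energy:
E_photon = hc/λ = (6.626×10⁻³⁴ J·s)(3×10⁸ m/s) / (101.7×10⁻⁹ m) = 12.1912 eV

Therefore:
φ = 12.1912 - 9.081 = 3.11 eV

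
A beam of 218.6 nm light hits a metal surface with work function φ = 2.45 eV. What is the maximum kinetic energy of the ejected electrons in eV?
3.2217 eV

Using Einstein's photoelectric equation: KE_max = hf - φ = hc/λ - φ

First, calculate the photon energy:
E_photon = hc/λ = (6.626×10⁻³⁴ J·s)(3×10⁸ m/s) / (218.6×10⁻⁹ m)
E_photon = 5.6717 eV

Then, the maximum kinetic energy:
KE_max = E_photon - φ = 5.6717 eV - 2.45 eV = 3.2217 eV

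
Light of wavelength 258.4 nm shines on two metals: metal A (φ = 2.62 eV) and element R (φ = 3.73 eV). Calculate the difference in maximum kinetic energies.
1.1100 eV

Using KE_max = hc/λ - φ for each metal:

Photon energy: E = hc/λ = 4.7982 eV

For metal A (φ₁ = 2.62 eV):
KE₁ = E - φ₁ = 4.7982 - 2.62 = 2.1782 eV

For element R (φ₂ = 3.73 eV):
KE₂ = E - φ₂ = 4.7982 - 3.73 = 1.0682 eV

Difference:
ΔKE = KE₁ - KE₂ = 2.1782 - 1.0682 = 1.1100 eV

Note: The difference equals the difference in work functions: 3.73 - 2.62 = 1.11 eV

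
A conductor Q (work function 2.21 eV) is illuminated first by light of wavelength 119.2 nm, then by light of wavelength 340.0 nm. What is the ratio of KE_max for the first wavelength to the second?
5.7019

Using Einstein's equation: KE_max = hc/λ - φ

For λ₁ = 119.2 nm:
E₁ = hc/λ₁ = 10.4014 eV
KE₁ = E₁ - φ = 10.4014 - 2.21 = 8.1914 eV

For λ₂ = 340.0 nm:
E₂ = hc/λ₂ = 3.6466 eV
KE₂ = E₂ - φ = 3.6466 - 2.21 = 1.4366 eV

Ratio: KE₁/KE₂ = 8.1914/1.4366 = 5.7019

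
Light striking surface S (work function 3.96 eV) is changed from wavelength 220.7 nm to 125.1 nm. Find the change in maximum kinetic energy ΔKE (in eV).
4.2930 eV

Using Einstein's equation: KE_max = hc/λ - φ

For λ₁ = 220.7 nm:
KE₁ = hc/λ₁ - φ = 5.6178 - 3.96 = 1.6578 eV

For λ₂ = 125.1 nm:
KE₂ = hc/λ₂ - φ = 9.9108 - 3.96 = 5.9508 eV

Change in KE:
ΔKE = KE₂ - KE₁ = 5.9508 - 1.6578 = 4.2930 eV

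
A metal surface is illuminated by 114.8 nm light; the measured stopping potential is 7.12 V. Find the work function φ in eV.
3.68 eV

The stopping potential gives the maximum kinetic energy: KE_max = eV_s = 7.12 eV

From Einstein's photoelectric equation: KE_max = hc/λ - φ
Rearranging: φ = hc/λ - KE_max

Calculate photon energy:
E_photon = hc/λ = (6.626×10⁻³⁴ J·s)(3×10⁸ m/s) / (114.8×10⁻⁹ m) = 10.8000 eV

Therefore:
φ = 10.8000 - 7.12 = 3.68 eV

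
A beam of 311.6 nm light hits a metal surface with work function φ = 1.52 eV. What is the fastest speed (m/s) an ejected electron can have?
9.3004e+05 m/s

First, find the maximum kinetic energy:
E_photon = hc/λ = 3.9790 eV
KE_max = E_photon - φ = 3.9790 - 1.52 = 2.4590 eV

Convert to Joules: KE_max = 2.4590 × 1.602×10⁻¹⁹ J = 3.9397e-19 J

Then use KE = ½mv² to find velocity:
v = √(2·KE/m) = √(2 × 3.9397e-19 J / 9.109e-31 kg)
v = 9.3004e+05 m/s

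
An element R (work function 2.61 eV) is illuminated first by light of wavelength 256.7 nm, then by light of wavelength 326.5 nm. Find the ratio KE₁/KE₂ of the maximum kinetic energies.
1.8696

Using Einstein's equation: KE_max = hc/λ - φ

For λ₁ = 256.7 nm:
E₁ = hc/λ₁ = 4.8299 eV
KE₁ = E₁ - φ = 4.8299 - 2.61 = 2.2199 eV

For λ₂ = 326.5 nm:
E₂ = hc/λ₂ = 3.7974 eV
KE₂ = E₂ - φ = 3.7974 - 2.61 = 1.1874 eV

Ratio: KE₁/KE₂ = 2.2199/1.1874 = 1.8696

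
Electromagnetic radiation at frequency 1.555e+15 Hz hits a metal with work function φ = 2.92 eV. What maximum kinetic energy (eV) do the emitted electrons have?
3.5110 eV

Using Einstein's photoelectric equation: KE_max = hf - φ

First, calculate the photon energy:
E_photon = hf = (6.626×10⁻³⁴ J·s)(1.555e+15 Hz)
E_photon = 6.4310 eV

Then, the maximum kinetic energy:
KE_max = E_photon - φ = 6.4310 eV - 2.92 eV = 3.5110 eV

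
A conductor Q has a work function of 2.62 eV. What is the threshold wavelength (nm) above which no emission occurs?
473.22 nm

The threshold wavelength is when the photon energy equals the work function:
hc/λ₀ = φ

Solving for λ₀:
λ₀ = hc/φ = (6.626×10⁻³⁴ J·s)(3×10⁸ m/s) / (2.62 eV × 1.602×10⁻¹⁹ J/eV)
λ₀ = 473.22 nm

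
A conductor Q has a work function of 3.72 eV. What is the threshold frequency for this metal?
8.9949e+14 Hz

The threshold frequency is when the photon energy equals the work function:
hf₀ = φ

Solving for f₀:
f₀ = φ/h = (3.72 eV × 1.602×10⁻¹⁹ J/eV) / (6.626×10⁻³⁴ J·s)
f₀ = 8.9949e+14 Hz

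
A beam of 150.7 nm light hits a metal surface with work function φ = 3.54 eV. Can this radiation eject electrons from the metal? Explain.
Yes

For photoemission, the photon energy must exceed the work function.

Photon energy: E = hc/λ = 8.2272 eV
Work function: φ = 3.54 eV

Since E_photon (8.2272 eV) > φ (3.54 eV), photoemission WILL occur.
The threshold wavelength is λ₀ = hc/φ = 350.2 nm.
Since 150.7 nm < 350.2 nm, the light has sufficient energy.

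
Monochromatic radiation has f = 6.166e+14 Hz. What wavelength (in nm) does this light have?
486.20 nm

Using the wave equation: c = fλ

Solving for wavelength:
λ = c/f = (3×10⁸ m/s) / (6.166e+14 Hz)
λ = 486.20 nm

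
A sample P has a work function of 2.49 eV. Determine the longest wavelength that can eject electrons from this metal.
497.93 nm

The threshold wavelength is when the photon energy equals the work function:
hc/λ₀ = φ

Solving for λ₀:
λ₀ = hc/φ = (6.626×10⁻³⁴ J·s)(3×10⁸ m/s) / (2.49 eV × 1.602×10⁻¹⁹ J/eV)
λ₀ = 497.93 nm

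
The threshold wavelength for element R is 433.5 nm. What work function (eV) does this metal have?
2.86 eV

At the threshold wavelength, photon energy equals work function:
φ = hc/λ₀

Calculating:
φ = (6.626×10⁻³⁴ J·s)(3×10⁸ m/s) / (433.5×10⁻⁹ m)
φ = 2.86 eV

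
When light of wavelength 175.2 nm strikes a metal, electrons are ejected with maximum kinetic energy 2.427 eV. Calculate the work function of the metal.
4.65 eV

From Einstein's photoelectric equation: KE_max = hf - φ = hc/λ - φ

Rearranging for φ:
φ = hc/λ - KE_max

Calculate photon energy:
E_photon = hc/λ = 7.0767 eV

Therefore:
φ = 7.0767 - 2.427 = 4.65 eV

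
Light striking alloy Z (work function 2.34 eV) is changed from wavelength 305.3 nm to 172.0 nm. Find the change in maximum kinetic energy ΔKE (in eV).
3.1473 eV

Using Einstein's equation: KE_max = hc/λ - φ

For λ₁ = 305.3 nm:
KE₁ = hc/λ₁ - φ = 4.0611 - 2.34 = 1.7211 eV

For λ₂ = 172.0 nm:
KE₂ = hc/λ₂ - φ = 7.2084 - 2.34 = 4.8684 eV

Change in KE:
ΔKE = KE₂ - KE₁ = 4.8684 - 1.7211 = 3.1473 eV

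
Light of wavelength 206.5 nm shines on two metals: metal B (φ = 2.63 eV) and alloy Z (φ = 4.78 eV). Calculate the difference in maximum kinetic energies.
2.1500 eV

Using KE_max = hc/λ - φ for each metal:

Photon energy: E = hc/λ = 6.0041 eV

For metal B (φ₁ = 2.63 eV):
KE₁ = E - φ₁ = 6.0041 - 2.63 = 3.3741 eV

For alloy Z (φ₂ = 4.78 eV):
KE₂ = E - φ₂ = 6.0041 - 4.78 = 1.2241 eV

Difference:
ΔKE = KE₁ - KE₂ = 3.3741 - 1.2241 = 2.1500 eV

Note: The difference equals the difference in work functions: 4.78 - 2.63 = 2.15 eV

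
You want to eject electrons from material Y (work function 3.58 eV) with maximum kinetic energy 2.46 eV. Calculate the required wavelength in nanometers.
205.27 nm

From Einstein's equation: KE_max = hc/λ - φ

Rearranging for λ:
hc/λ = KE_max + φ
λ = hc/(KE_max + φ)

Required photon energy:
E_photon = KE_max + φ = 2.46 + 3.58 = 6.04 eV

Required wavelength:
λ = hc/E_photon = (6.626×10⁻³⁴)(3×10⁸) / (6.04 × 1.602×10⁻¹⁹)
λ = 205.27 nm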